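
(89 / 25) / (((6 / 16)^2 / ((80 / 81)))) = 91136 / 3645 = 25.00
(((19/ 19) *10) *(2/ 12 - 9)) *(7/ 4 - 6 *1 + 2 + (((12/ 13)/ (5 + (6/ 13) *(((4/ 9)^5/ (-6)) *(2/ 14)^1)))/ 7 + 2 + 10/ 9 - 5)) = 1054054780915/ 2901557268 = 363.27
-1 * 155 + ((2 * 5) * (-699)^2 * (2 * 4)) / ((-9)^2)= 4341725 / 9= 482413.89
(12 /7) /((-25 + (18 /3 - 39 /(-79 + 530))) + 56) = 0.05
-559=-559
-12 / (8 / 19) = -28.50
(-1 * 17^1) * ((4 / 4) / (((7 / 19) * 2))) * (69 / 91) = -17.49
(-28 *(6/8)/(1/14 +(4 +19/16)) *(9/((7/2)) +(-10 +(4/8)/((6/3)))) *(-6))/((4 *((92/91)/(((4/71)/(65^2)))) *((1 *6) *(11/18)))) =-531846/3438567275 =-0.00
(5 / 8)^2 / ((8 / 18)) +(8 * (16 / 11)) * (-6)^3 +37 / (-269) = -1903390289 / 757504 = -2512.71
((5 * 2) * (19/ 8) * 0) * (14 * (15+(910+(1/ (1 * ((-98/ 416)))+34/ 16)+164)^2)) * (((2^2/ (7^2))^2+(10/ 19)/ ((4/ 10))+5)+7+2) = 0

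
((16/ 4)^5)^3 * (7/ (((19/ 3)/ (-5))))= -112742891520/ 19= -5933836395.79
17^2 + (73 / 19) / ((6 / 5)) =33311 / 114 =292.20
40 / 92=10 / 23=0.43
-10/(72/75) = -125/12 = -10.42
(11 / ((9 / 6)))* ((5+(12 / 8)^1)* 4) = 572 / 3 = 190.67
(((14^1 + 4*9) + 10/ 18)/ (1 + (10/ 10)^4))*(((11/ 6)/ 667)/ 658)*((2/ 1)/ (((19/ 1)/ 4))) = 715/ 16082037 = 0.00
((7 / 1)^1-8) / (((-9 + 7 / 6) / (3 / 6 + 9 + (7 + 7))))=3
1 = 1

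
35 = 35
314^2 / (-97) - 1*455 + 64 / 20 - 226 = -821713 / 485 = -1694.25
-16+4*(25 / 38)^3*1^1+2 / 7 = -1399605 / 96026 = -14.58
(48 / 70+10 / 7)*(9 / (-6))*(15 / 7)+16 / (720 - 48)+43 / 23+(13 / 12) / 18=-1178785 / 243432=-4.84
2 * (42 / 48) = 7 / 4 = 1.75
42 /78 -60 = -773 /13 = -59.46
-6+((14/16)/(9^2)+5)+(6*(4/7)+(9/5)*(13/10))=541981/113400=4.78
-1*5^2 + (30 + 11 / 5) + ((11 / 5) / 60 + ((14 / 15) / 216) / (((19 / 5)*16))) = 17819743 / 2462400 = 7.24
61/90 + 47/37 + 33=116377/3330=34.95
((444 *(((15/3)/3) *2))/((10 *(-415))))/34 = -74/7055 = -0.01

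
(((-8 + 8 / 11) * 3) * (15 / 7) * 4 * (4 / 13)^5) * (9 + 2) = -14745600 / 2599051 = -5.67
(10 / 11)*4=40 / 11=3.64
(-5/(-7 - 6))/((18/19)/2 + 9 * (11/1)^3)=19/591786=0.00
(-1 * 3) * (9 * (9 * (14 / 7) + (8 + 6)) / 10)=-432 / 5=-86.40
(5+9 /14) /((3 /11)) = 869 /42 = 20.69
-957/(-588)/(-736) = -319/144256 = -0.00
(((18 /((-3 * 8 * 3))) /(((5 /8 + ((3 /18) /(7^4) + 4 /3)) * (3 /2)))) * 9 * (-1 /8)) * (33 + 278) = 746711 /25078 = 29.78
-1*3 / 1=-3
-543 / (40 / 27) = -14661 / 40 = -366.52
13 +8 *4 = 45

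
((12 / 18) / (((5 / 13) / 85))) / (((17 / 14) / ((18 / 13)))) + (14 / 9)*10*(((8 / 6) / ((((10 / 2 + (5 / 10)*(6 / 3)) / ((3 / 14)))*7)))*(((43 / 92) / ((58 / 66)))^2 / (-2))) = 12555428491 / 74741352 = 167.99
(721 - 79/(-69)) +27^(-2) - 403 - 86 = 233.15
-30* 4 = -120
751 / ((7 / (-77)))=-8261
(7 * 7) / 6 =49 / 6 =8.17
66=66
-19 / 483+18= 8675 / 483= 17.96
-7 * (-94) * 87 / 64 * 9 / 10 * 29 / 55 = 7470603 / 17600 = 424.47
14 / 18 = 7 / 9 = 0.78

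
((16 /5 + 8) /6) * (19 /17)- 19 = -4313 /255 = -16.91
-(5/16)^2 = -25/256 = -0.10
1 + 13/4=17/4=4.25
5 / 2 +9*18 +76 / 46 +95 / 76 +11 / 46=15423 / 92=167.64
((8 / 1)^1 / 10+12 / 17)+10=978 / 85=11.51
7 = 7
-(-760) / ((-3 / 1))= -253.33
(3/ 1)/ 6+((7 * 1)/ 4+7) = 37/ 4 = 9.25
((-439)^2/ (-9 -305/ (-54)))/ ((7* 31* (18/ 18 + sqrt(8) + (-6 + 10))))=-52034670/ 667709 + 20813868* sqrt(2)/ 667709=-33.85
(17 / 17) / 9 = 1 / 9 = 0.11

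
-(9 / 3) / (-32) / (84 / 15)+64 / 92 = 14681 / 20608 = 0.71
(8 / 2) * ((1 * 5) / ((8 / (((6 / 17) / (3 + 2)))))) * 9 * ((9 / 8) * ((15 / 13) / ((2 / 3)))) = 3.09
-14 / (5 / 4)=-56 / 5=-11.20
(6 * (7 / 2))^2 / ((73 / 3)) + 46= 4681 / 73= 64.12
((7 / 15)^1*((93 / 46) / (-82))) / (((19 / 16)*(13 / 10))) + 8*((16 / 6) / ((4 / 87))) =463.99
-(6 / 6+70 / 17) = -87 / 17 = -5.12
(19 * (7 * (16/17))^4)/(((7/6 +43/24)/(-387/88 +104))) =78613813985280/65229901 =1205180.64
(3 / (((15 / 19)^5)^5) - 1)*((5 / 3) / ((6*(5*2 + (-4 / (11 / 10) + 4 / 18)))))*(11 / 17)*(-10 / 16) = -5626035670200194876611106397556127 / 298542879329243087768554687500000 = -18.84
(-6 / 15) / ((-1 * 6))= 1 / 15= 0.07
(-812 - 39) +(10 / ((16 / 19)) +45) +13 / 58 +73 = -167249 / 232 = -720.90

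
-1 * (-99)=99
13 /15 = 0.87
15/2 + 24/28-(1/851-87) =1136071/11914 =95.36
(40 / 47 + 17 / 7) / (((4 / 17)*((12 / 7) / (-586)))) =-5374499 / 1128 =-4764.63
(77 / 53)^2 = 5929 / 2809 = 2.11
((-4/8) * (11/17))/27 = -11/918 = -0.01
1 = 1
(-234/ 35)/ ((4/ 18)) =-1053/ 35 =-30.09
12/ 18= 2/ 3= 0.67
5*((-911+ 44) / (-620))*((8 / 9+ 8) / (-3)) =-5780 / 279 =-20.72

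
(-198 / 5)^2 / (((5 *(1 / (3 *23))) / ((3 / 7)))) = 8115228 / 875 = 9274.55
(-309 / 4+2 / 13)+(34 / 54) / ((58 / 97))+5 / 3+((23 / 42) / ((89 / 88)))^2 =-74.08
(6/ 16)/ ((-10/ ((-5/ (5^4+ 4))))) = 3/ 10064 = 0.00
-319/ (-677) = 319/ 677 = 0.47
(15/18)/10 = 1/12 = 0.08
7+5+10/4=29/2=14.50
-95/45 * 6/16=-19/24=-0.79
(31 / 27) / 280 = 31 / 7560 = 0.00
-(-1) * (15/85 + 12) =207/17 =12.18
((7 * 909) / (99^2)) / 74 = 707 / 80586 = 0.01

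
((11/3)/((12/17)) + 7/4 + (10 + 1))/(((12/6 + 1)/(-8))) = -1292/27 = -47.85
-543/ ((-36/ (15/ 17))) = 905/ 68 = 13.31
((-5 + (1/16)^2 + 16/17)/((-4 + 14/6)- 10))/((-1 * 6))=-2521/43520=-0.06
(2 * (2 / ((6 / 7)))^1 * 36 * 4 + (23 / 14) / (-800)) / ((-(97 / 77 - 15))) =82790147 / 1692800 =48.91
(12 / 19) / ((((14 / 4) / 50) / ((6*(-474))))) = -3412800 / 133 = -25660.15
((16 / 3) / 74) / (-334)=-4 / 18537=-0.00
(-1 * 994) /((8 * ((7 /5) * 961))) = -355 /3844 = -0.09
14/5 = 2.80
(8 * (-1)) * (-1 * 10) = 80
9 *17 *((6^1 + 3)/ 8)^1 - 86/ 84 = 28745/ 168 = 171.10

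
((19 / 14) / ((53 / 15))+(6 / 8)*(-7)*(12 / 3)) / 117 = -5099 / 28938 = -0.18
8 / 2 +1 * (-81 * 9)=-725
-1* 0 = 0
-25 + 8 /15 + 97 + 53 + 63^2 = 61418 /15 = 4094.53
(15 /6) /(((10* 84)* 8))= 1 /2688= 0.00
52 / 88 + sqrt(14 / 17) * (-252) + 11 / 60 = 511 / 660 - 252 * sqrt(238) / 17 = -227.91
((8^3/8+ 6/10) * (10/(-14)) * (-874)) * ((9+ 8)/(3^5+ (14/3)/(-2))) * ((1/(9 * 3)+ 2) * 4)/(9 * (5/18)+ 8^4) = 2924680/516411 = 5.66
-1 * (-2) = 2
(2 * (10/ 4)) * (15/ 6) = 25/ 2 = 12.50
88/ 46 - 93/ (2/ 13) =-602.59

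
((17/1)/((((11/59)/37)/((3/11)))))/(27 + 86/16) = 24072/847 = 28.42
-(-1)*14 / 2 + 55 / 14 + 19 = 419 / 14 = 29.93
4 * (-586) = -2344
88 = 88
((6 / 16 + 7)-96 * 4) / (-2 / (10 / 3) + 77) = -15065 / 3056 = -4.93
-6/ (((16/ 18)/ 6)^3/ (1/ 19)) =-97.12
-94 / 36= -47 / 18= -2.61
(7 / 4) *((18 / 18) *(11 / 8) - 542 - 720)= -70595 / 32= -2206.09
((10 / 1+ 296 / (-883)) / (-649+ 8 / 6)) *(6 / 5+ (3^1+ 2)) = -793662 / 8578345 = -0.09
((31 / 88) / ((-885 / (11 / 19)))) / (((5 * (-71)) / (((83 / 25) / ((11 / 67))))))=172391 / 13132515000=0.00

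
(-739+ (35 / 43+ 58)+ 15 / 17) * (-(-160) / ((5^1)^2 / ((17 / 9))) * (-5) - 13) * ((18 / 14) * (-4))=-1312933724 / 5117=-256582.71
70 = 70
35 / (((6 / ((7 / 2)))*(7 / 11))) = 385 / 12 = 32.08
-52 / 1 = -52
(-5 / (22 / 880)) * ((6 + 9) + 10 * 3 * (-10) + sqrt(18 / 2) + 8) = 54800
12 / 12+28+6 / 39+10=509 / 13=39.15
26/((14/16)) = 208/7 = 29.71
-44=-44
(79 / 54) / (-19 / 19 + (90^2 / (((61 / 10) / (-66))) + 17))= -4819 / 288631296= -0.00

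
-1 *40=-40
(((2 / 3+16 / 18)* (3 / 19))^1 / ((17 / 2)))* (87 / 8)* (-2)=-203 / 323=-0.63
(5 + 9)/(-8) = -7/4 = -1.75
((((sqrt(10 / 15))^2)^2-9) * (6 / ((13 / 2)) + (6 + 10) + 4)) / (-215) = 20944 / 25155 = 0.83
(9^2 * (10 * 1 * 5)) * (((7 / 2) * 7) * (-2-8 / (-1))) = 595350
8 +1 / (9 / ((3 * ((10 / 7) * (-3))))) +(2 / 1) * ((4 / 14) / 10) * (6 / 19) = 626 / 95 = 6.59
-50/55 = -10/11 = -0.91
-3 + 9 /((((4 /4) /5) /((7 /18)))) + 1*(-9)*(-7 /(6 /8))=197 /2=98.50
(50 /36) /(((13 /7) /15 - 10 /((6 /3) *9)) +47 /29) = 25375 /21722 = 1.17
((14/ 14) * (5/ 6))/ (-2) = -5/ 12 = -0.42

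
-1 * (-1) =1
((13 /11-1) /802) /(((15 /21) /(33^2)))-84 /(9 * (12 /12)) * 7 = -390901 /6015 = -64.99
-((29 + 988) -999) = -18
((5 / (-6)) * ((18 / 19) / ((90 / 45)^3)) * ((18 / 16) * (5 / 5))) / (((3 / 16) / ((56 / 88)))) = -315 / 836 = -0.38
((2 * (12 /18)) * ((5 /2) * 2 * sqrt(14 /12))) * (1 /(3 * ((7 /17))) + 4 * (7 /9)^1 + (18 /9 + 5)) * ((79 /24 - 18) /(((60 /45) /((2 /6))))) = -75895 * sqrt(42) /1701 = -289.16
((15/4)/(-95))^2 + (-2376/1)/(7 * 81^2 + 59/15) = -49913991/994864016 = -0.05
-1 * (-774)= 774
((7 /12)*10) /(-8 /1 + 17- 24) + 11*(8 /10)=757 /90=8.41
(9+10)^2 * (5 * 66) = 119130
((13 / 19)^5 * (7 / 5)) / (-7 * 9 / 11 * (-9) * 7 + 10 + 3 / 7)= 200126927 / 353908830070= 0.00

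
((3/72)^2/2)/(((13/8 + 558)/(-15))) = -5/214896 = -0.00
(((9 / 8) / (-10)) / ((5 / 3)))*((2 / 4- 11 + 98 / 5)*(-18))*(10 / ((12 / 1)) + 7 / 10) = 169533 / 10000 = 16.95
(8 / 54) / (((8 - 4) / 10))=10 / 27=0.37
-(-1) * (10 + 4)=14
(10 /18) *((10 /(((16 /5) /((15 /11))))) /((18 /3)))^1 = 625 /1584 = 0.39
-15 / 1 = -15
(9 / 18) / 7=1 / 14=0.07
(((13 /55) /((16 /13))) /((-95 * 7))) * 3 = -507 /585200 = -0.00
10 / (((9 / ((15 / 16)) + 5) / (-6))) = -300 / 73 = -4.11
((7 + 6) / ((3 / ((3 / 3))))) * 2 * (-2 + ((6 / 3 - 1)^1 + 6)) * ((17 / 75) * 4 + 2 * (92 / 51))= 195.63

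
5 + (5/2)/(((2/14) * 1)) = 45/2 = 22.50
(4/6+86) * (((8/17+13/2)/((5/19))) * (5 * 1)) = 195130/17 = 11478.24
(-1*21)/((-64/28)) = 147/16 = 9.19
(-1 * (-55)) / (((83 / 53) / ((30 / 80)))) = 8745 / 664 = 13.17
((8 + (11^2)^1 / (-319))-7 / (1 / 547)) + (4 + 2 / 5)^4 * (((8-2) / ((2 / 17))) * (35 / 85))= 4049.62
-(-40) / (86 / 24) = 480 / 43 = 11.16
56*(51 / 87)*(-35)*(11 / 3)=-366520 / 87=-4212.87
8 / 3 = 2.67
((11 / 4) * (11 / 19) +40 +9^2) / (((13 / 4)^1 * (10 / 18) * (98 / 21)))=35937 / 2470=14.55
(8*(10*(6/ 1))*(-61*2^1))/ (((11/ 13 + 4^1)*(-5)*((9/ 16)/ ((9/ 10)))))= 406016/ 105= 3866.82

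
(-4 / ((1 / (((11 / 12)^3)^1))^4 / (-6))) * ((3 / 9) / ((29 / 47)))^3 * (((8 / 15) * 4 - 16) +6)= -19224621912021958597 / 1834774654211850240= -10.48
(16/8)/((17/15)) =30/17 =1.76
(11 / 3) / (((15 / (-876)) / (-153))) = 163812 / 5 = 32762.40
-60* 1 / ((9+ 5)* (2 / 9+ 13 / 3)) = -270 / 287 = -0.94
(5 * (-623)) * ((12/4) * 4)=-37380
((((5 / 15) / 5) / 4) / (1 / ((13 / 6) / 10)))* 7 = 91 / 3600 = 0.03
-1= -1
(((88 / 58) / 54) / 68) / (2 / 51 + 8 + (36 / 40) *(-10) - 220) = -11 / 5882418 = -0.00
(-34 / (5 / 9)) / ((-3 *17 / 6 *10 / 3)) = 54 / 25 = 2.16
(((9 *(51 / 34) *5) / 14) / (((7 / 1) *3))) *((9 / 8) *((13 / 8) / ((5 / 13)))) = 13689 / 12544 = 1.09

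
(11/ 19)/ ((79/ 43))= 473/ 1501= 0.32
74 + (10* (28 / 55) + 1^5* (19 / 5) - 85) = -116 / 55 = -2.11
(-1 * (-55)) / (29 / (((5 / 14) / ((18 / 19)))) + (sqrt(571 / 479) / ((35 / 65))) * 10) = 0.57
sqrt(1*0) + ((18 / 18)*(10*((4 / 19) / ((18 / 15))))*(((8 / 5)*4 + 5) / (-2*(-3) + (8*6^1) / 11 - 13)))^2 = 57.55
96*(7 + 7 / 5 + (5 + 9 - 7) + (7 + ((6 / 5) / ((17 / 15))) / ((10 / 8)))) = 189696 / 85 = 2231.72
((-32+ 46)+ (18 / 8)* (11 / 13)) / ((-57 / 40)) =-8270 / 741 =-11.16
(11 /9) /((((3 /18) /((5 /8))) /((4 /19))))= 0.96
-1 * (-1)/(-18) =-1/18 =-0.06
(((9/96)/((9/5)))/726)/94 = 5/6551424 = 0.00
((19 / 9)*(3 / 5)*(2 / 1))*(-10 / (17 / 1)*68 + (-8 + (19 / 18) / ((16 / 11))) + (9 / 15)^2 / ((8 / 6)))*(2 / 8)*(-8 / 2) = 6430189 / 54000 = 119.08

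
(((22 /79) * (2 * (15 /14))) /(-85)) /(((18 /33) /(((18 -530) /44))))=0.15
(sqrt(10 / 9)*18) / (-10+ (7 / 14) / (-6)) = -72*sqrt(10) / 121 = -1.88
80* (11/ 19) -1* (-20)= 1260/ 19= 66.32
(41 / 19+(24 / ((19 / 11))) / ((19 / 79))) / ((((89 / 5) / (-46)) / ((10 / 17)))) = -49760500 / 546193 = -91.10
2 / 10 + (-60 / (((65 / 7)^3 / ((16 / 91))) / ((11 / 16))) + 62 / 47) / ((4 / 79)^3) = 10838581168023 / 1073893600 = 10092.79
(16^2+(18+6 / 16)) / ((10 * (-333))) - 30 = -160279 / 5328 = -30.08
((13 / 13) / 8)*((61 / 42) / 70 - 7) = -20519 / 23520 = -0.87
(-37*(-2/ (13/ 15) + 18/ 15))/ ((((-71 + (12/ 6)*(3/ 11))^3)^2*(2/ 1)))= 2359719252/ 14083920718994140625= 0.00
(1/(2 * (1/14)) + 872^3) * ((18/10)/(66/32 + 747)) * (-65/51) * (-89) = 2454894295152/13583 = 180732849.53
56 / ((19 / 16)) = 896 / 19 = 47.16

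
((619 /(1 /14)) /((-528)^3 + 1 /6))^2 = 55175184 /15918786384926929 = 0.00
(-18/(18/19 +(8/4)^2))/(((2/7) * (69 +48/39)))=-15561/85822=-0.18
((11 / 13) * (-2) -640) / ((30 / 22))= -470.57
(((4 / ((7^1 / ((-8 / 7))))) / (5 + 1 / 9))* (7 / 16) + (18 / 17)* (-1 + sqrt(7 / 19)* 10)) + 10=180* sqrt(133) / 323 + 24319 / 2737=15.31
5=5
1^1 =1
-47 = -47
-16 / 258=-8 / 129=-0.06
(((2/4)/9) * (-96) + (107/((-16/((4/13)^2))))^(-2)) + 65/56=-3227501/1923432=-1.68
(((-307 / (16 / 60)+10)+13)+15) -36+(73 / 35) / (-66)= -5309681 / 4620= -1149.28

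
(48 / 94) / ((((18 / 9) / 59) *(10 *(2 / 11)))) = 1947 / 235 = 8.29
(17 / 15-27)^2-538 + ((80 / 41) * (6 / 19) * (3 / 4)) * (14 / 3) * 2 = 135.40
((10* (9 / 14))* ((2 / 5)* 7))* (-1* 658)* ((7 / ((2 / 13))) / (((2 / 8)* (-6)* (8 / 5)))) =449085 / 2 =224542.50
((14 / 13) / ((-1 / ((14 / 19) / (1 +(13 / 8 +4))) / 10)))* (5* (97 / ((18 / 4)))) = -15209600 / 117819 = -129.09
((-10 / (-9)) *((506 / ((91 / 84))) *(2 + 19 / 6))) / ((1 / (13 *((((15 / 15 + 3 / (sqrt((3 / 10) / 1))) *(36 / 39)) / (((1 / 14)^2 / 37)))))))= 9100389760 / 39 + 9100389760 *sqrt(30) / 39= 1511417366.57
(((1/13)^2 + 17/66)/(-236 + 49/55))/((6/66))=-161645/13112034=-0.01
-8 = -8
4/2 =2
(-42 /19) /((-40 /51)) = 1071 /380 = 2.82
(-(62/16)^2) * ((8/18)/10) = -961/1440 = -0.67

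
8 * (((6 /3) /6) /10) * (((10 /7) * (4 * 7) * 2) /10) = 32 /15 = 2.13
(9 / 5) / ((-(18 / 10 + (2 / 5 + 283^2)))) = -9 / 400456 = -0.00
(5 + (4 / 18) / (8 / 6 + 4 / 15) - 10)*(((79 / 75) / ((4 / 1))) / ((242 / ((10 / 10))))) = -553 / 104544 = -0.01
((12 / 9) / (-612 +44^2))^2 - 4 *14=-55218743 / 986049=-56.00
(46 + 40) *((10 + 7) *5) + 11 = 7321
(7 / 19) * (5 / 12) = 0.15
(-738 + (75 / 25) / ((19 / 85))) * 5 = -3622.89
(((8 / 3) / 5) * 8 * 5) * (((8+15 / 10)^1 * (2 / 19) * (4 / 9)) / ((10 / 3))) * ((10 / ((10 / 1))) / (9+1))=64 / 225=0.28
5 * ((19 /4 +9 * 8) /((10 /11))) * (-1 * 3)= -10131 /8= -1266.38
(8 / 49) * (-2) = -16 / 49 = -0.33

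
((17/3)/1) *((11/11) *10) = 170/3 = 56.67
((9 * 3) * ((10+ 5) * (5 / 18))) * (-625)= -140625 / 2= -70312.50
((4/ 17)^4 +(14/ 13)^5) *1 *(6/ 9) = 30009766208/ 31010762653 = 0.97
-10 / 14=-5 / 7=-0.71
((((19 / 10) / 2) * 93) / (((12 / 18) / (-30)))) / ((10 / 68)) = -270351 / 10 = -27035.10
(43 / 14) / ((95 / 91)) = 559 / 190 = 2.94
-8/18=-4/9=-0.44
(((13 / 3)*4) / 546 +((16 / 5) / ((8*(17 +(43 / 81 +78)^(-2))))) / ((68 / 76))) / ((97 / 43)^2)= 28237402294169 / 2475590246485965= 0.01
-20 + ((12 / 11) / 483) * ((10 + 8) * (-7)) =-5132 / 253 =-20.28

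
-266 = -266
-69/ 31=-2.23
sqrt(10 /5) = sqrt(2) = 1.41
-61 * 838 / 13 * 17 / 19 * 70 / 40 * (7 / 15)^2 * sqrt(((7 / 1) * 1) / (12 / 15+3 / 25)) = -149034529 * sqrt(161) / 511290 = -3698.56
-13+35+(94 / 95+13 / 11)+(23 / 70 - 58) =-33.50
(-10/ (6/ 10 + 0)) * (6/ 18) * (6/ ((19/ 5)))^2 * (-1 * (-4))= -20000/ 361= -55.40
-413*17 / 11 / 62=-7021 / 682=-10.29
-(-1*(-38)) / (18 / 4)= -76 / 9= -8.44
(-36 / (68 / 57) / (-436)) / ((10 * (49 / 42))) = 1539 / 259420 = 0.01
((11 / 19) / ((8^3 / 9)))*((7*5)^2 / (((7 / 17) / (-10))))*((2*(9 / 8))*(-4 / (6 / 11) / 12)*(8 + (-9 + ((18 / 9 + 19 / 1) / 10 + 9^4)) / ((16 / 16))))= 212597275275 / 77824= 2731770.09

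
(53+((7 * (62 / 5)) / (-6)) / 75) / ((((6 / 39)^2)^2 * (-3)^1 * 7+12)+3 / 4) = 6787007552 / 1637175375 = 4.15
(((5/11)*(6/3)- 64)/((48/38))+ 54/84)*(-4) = 45557/231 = 197.22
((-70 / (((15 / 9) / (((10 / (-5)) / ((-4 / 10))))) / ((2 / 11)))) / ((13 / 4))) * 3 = -5040 / 143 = -35.24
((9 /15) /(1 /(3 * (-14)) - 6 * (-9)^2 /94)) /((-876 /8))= 3948 /3742345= 0.00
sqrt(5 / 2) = sqrt(10) / 2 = 1.58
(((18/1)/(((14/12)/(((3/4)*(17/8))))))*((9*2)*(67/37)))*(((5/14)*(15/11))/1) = 62274825/159544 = 390.33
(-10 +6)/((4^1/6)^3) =-13.50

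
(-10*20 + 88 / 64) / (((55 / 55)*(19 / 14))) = -146.36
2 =2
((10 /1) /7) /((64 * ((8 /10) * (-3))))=-25 /2688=-0.01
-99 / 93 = -33 / 31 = -1.06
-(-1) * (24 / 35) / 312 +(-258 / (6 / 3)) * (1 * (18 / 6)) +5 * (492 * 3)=3181816 / 455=6993.00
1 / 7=0.14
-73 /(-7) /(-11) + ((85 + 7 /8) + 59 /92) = 1212331 /14168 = 85.57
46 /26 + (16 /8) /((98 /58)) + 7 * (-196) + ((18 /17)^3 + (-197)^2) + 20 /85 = 117175816606 /3129581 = 37441.38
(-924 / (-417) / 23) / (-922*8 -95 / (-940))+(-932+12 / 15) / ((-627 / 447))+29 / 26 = 80097152948213977 / 120449522145810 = 664.99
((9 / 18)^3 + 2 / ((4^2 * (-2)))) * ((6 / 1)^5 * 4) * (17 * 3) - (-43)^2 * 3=93597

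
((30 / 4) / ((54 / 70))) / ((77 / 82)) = 1025 / 99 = 10.35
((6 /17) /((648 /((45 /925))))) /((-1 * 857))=-1 /32343180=-0.00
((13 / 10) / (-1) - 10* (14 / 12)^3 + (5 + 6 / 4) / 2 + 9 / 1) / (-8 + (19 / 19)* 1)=0.70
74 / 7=10.57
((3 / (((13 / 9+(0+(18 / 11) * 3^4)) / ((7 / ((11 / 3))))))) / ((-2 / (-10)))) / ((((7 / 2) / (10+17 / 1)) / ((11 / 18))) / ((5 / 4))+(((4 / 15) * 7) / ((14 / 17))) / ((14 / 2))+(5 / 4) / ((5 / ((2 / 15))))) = 0.41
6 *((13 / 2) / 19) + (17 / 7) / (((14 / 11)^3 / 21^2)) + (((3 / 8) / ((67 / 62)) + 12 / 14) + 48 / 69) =6007827023 / 11477368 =523.45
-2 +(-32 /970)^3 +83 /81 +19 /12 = 22473245521 /36963256500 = 0.61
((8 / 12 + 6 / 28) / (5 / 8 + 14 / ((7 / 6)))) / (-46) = -0.00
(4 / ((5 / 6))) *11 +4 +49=529 / 5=105.80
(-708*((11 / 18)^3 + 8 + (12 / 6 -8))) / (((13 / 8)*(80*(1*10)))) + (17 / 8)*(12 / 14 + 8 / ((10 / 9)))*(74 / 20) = 34350202 / 552825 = 62.14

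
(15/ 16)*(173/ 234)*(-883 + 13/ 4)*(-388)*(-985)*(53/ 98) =-5138045595825/ 40768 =-126031338.20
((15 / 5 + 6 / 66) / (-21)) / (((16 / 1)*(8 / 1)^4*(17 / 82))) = -41 / 3784704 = -0.00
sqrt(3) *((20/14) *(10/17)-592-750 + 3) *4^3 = -10191424 *sqrt(3)/119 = -148336.67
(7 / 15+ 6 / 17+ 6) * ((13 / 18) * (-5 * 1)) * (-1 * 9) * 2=22607 / 51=443.27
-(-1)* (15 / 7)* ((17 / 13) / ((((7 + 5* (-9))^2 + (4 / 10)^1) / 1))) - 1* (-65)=42719405 / 657202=65.00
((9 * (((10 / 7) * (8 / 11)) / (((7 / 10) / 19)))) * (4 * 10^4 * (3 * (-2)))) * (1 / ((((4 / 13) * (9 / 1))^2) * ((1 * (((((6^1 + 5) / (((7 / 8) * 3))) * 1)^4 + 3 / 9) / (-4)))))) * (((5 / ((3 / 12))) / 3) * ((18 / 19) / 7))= 61326720000000 / 660377993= 92866.09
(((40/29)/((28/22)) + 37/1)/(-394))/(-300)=2577/7998200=0.00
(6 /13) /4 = 3 /26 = 0.12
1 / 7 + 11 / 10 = 87 / 70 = 1.24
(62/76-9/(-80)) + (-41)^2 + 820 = 3802931/1520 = 2501.93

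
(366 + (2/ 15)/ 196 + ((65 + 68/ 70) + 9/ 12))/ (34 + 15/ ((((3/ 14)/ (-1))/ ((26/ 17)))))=-21627451/ 3651480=-5.92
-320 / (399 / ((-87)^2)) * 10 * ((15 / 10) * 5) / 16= -3784500 / 133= -28454.89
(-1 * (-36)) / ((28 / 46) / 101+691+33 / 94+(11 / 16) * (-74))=31444128 / 559427801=0.06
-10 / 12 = -5 / 6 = -0.83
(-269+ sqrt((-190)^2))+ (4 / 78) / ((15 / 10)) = -9239 / 117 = -78.97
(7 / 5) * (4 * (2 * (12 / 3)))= 224 / 5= 44.80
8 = 8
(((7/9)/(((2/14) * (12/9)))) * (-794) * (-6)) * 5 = 97265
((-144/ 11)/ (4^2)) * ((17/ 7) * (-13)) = 1989/ 77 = 25.83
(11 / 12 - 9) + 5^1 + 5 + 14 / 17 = 559 / 204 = 2.74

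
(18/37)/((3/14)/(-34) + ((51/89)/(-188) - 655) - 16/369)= -6612469668/8903672152855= -0.00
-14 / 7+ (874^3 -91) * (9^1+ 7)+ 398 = 10682040924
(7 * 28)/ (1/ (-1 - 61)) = -12152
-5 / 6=-0.83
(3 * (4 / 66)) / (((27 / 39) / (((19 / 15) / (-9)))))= -494 / 13365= -0.04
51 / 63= 17 / 21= 0.81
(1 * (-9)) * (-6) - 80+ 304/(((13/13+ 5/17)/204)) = 526850/11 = 47895.45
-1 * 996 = -996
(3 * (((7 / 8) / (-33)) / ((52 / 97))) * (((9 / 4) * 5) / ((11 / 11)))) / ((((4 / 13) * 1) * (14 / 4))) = -4365 / 2816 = -1.55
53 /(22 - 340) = -1 /6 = -0.17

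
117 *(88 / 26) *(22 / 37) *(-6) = -52272 / 37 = -1412.76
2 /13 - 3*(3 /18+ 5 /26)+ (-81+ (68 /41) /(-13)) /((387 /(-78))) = 1060798 /68757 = 15.43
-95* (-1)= 95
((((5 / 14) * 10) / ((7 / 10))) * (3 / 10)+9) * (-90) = -46440 / 49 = -947.76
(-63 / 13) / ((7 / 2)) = -18 / 13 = -1.38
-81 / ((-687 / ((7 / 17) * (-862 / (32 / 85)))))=-407295 / 3664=-111.16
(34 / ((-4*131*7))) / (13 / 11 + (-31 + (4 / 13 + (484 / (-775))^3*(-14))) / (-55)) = -5657962578125 / 1024155888228648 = -0.01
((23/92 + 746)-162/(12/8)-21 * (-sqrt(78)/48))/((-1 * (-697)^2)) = -2553/1943236-7 * sqrt(78)/7772944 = -0.00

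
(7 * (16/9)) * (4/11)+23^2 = 52819/99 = 533.53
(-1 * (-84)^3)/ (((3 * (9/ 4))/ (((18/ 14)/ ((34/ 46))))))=2596608/ 17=152741.65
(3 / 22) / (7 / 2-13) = -3 / 209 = -0.01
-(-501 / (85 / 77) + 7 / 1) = 37982 / 85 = 446.85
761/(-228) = -761/228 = -3.34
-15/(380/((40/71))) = -30/1349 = -0.02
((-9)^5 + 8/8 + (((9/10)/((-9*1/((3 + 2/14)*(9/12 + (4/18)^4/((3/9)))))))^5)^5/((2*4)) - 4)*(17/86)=-3801402700914545961617340505186210975599023409174253252209053733845846547610003875187029963213498383679816083647878146774948447/325655785208899586704152401537566399022899613669037716688224030678123106153209946698655846652520234430713930186576980082688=-11673.07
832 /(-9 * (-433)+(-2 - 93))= 0.22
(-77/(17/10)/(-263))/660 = 7/26826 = 0.00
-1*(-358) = 358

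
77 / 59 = 1.31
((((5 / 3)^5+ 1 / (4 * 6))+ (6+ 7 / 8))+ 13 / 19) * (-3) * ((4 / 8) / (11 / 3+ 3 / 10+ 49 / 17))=-32119205 / 7167636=-4.48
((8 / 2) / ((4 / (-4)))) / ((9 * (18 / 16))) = -32 / 81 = -0.40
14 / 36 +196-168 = 511 / 18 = 28.39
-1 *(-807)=807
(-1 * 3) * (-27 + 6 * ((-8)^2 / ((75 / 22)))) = -6423 / 25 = -256.92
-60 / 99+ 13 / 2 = 389 / 66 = 5.89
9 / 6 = 3 / 2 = 1.50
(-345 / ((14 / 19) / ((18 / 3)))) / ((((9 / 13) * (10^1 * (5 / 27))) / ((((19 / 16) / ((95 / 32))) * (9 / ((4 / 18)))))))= -12424347 / 350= -35498.13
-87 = -87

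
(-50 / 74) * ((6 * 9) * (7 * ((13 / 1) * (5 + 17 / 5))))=-27890.27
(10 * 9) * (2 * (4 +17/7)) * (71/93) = 191700/217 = 883.41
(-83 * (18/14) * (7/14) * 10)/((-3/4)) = 4980/7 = 711.43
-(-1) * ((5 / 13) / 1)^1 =5 / 13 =0.38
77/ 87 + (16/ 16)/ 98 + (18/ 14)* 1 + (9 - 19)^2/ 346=3643235/ 1474998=2.47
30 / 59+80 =4750 / 59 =80.51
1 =1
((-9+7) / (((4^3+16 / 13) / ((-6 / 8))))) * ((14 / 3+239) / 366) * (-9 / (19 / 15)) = -0.11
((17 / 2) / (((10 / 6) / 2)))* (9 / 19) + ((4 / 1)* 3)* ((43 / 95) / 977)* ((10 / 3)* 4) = 455323 / 92815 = 4.91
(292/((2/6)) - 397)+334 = 813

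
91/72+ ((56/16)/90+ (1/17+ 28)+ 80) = 669293/6120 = 109.36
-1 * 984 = -984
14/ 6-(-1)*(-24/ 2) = -29/ 3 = -9.67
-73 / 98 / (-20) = 73 / 1960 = 0.04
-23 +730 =707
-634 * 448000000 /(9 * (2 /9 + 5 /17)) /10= -482854400000 /79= -6112081012.66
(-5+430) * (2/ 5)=170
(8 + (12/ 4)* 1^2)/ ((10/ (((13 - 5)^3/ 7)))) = 2816/ 35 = 80.46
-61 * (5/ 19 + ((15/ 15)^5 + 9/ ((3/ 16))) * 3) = -170678/ 19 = -8983.05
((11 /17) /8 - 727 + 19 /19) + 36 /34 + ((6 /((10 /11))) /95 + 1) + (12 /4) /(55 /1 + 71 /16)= -14820899579 /20478200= -723.74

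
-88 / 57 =-1.54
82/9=9.11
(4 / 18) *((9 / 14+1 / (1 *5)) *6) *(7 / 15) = 118 / 225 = 0.52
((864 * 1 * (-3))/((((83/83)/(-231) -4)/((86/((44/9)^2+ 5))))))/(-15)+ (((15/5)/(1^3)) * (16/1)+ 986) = 9804945106/10827125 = 905.59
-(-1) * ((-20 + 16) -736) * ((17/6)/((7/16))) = -100640/21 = -4792.38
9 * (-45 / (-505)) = 81 / 101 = 0.80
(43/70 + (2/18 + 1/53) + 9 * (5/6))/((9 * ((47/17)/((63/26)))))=1169923/1457235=0.80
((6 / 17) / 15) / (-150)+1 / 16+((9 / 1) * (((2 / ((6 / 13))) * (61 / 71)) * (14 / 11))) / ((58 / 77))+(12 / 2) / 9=57.34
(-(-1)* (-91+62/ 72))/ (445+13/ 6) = -3245/ 16098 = -0.20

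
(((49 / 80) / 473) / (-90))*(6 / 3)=-49 / 1702800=-0.00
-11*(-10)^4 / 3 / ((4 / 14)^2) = -1347500 / 3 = -449166.67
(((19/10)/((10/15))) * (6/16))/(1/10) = 171/16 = 10.69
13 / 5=2.60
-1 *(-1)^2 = -1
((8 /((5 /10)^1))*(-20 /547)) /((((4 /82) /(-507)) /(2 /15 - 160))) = -531703744 /547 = -972036.10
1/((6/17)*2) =17/12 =1.42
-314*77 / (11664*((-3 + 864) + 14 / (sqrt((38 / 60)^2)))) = -32813 / 13979304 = -0.00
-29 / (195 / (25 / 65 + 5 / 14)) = -261 / 2366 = -0.11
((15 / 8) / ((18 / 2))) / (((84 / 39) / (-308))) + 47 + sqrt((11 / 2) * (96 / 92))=2 * sqrt(759) / 23 + 413 / 24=19.60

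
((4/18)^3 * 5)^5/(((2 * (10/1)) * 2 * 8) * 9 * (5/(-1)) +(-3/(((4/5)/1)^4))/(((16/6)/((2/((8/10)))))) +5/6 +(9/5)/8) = -2097152000000/60744256367090161751433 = -0.00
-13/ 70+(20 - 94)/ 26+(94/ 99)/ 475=-25931287/ 8558550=-3.03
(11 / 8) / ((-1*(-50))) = 11 / 400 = 0.03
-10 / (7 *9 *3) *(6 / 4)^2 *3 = -5 / 14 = -0.36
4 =4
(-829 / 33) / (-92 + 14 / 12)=1658 / 5995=0.28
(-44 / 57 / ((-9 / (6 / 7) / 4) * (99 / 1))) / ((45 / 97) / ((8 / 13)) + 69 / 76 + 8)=0.00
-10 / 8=-5 / 4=-1.25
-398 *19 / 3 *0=0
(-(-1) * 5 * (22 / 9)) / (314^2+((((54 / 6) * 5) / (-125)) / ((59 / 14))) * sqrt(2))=567875 * sqrt(2) / 5287405781694562+2949483934375 / 23793326017625529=0.00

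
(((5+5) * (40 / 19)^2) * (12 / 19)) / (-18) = -1.56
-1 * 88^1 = -88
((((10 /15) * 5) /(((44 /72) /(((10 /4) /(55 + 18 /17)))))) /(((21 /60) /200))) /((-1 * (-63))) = 3400000 /1541001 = 2.21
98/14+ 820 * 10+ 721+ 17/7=62513/7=8930.43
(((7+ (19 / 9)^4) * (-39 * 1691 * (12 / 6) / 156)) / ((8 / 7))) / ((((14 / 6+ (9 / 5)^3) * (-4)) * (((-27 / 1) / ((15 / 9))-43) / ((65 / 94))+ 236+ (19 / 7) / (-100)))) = 74159581803125 / 18325644669828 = 4.05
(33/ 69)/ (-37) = -0.01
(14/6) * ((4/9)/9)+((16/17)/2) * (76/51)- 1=-12887/70227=-0.18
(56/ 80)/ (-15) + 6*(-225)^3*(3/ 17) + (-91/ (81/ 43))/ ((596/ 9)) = -27494692394411/ 2279700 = -12060662.54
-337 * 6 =-2022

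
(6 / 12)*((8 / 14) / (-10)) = -1 / 35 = -0.03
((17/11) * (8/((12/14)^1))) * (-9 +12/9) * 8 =-87584/99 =-884.69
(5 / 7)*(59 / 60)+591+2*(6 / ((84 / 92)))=50807 / 84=604.85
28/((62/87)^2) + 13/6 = 330391/5766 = 57.30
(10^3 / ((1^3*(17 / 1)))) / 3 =1000 / 51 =19.61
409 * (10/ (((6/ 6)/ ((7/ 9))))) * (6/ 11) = 57260/ 33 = 1735.15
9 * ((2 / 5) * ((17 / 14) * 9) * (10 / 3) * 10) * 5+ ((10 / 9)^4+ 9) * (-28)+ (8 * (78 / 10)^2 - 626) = 7030489586 / 1148175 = 6123.19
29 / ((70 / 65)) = 377 / 14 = 26.93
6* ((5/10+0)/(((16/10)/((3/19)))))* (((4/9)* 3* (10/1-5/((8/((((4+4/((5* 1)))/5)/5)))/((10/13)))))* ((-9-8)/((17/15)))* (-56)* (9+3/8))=7607250/247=30798.58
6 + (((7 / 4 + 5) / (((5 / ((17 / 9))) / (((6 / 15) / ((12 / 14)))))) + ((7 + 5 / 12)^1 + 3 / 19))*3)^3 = 15590802315739 / 857375000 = 18184.34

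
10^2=100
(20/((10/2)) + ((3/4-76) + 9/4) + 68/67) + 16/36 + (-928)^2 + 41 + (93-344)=519126595/603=860906.46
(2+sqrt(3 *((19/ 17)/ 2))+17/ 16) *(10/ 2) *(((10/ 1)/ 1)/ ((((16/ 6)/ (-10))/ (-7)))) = 2625 *sqrt(1938)/ 68+128625/ 32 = 5718.94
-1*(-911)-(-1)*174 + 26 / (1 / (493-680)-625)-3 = 63227485 / 58438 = 1081.96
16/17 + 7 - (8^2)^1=-953/17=-56.06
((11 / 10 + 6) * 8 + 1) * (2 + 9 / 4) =4913 / 20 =245.65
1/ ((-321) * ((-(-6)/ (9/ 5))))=-1/ 1070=-0.00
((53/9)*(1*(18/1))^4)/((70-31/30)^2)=556372800/4280761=129.97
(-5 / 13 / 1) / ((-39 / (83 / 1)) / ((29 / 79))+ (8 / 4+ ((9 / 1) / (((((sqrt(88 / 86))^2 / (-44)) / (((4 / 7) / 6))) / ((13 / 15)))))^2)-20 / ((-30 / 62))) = -0.00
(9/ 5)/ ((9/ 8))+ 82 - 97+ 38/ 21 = -1217/ 105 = -11.59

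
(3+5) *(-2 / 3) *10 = -53.33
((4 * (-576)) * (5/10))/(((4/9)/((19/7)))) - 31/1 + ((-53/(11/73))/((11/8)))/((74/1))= -221563137/31339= -7069.89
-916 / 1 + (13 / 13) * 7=-909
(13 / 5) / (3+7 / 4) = 52 / 95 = 0.55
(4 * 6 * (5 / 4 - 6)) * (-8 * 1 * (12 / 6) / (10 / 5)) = 912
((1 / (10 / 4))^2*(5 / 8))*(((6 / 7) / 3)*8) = 0.23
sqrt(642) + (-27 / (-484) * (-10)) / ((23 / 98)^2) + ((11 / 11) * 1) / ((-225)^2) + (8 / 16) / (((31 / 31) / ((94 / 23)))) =-26196804116 / 3240455625 + sqrt(642) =17.25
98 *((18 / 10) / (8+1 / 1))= 98 / 5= 19.60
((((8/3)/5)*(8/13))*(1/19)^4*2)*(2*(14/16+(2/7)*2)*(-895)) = -154656/11859211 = -0.01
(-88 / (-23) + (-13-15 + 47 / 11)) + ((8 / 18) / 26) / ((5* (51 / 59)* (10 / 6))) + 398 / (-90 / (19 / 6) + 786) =-584699385904 / 30180439575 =-19.37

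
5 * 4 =20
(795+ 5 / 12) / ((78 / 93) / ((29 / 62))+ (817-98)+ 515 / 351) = 1.10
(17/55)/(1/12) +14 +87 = 5759/55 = 104.71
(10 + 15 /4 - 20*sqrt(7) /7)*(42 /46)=1155 /92 - 60*sqrt(7) /23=5.65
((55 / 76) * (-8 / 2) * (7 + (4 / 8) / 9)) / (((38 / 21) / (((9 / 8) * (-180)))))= 6600825 / 2888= 2285.60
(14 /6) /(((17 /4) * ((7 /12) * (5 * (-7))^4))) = 16 /25510625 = 0.00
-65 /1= -65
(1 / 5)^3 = 1 / 125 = 0.01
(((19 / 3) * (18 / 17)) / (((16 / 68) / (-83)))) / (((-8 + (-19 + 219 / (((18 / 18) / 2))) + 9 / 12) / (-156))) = 164008 / 183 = 896.22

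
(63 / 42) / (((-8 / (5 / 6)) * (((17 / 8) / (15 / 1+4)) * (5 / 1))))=-19 / 68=-0.28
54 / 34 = 27 / 17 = 1.59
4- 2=2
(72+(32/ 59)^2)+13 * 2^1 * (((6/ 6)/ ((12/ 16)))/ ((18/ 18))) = 1116992/ 10443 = 106.96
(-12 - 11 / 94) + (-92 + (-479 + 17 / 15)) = -581.98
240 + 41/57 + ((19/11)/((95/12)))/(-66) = 8301091/34485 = 240.72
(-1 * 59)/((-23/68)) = 4012/23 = 174.43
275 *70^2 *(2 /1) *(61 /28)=5871250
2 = 2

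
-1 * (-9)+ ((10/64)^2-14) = -5095/1024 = -4.98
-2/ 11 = -0.18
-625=-625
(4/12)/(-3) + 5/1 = 44/9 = 4.89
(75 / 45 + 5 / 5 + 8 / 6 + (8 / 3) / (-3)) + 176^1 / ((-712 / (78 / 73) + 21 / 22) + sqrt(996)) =8330046734236 / 2926917013905 - 259129728 * sqrt(249) / 325213001545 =2.83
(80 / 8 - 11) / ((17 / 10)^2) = -0.35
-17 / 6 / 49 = -17 / 294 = -0.06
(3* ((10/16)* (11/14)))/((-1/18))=-1485/56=-26.52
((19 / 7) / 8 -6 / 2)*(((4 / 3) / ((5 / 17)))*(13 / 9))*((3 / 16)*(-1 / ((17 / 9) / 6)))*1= 10.38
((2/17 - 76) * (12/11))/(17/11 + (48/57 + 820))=-98040/973981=-0.10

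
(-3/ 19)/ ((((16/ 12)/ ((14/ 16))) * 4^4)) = -63/ 155648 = -0.00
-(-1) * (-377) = -377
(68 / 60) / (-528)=-17 / 7920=-0.00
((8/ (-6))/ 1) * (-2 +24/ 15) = 8/ 15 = 0.53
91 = 91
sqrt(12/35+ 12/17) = 4 * sqrt(23205)/595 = 1.02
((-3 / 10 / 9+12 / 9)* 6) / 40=39 / 200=0.20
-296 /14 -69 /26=-4331 /182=-23.80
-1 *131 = -131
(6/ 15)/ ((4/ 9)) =9/ 10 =0.90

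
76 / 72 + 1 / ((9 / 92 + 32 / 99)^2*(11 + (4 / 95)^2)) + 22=359129625953 / 15237861678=23.57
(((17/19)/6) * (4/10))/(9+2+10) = 17/5985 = 0.00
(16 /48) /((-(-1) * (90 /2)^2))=1 /6075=0.00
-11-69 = -80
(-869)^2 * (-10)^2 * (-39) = -2945127900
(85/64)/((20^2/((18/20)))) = 153/51200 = 0.00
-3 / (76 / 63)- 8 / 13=-3.10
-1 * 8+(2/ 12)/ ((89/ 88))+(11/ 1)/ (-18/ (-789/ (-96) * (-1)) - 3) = -406009/ 18957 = -21.42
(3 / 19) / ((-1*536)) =-0.00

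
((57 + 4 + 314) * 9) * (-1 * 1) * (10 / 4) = -16875 / 2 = -8437.50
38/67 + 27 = 1847/67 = 27.57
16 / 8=2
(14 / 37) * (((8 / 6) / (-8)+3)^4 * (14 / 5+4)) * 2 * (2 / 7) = 1419857 / 14985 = 94.75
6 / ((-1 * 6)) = -1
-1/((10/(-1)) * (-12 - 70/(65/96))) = -0.00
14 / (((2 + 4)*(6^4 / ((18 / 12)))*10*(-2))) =-7 / 51840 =-0.00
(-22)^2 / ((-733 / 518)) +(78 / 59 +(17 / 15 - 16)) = -230666591 / 648705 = -355.58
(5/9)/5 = 1/9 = 0.11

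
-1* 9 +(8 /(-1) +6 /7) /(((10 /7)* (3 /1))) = -32 /3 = -10.67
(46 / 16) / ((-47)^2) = 0.00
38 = 38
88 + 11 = 99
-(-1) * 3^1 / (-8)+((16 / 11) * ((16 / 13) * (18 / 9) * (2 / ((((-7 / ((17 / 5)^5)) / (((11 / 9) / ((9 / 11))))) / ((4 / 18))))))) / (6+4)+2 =-114471044609 / 8292375000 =-13.80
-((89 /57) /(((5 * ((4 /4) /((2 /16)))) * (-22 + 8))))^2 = -7921 /1018886400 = -0.00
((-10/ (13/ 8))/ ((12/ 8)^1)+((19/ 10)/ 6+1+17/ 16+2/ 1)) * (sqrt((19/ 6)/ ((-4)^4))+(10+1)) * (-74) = -351241/ 1560 - 31931 * sqrt(114)/ 149760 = -227.43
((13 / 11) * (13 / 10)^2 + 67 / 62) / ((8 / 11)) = 104957 / 24800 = 4.23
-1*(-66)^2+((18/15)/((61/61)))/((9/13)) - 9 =-65449/15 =-4363.27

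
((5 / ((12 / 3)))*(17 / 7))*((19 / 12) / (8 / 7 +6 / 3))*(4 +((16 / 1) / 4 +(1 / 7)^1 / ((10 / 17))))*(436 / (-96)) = -20314439 / 354816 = -57.25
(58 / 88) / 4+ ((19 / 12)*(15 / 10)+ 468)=82815 / 176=470.54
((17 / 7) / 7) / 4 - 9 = -1747 / 196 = -8.91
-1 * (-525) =525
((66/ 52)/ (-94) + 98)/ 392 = 239479/ 958048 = 0.25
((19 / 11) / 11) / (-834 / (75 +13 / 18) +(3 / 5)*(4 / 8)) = -258970 / 17669751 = -0.01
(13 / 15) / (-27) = -13 / 405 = -0.03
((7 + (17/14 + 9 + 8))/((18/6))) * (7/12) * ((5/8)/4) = 1765/2304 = 0.77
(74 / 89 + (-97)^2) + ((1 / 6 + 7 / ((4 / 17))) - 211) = 9856303 / 1068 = 9228.75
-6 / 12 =-1 / 2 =-0.50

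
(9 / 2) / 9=1 / 2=0.50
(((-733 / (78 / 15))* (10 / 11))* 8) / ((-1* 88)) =18325 / 1573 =11.65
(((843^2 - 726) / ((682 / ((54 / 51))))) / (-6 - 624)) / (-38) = 709923 / 15420020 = 0.05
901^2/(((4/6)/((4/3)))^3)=6494408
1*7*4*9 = 252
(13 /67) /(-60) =-13 /4020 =-0.00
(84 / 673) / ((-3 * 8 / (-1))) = 7 / 1346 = 0.01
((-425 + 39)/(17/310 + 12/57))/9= -2273540/14067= -161.62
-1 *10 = -10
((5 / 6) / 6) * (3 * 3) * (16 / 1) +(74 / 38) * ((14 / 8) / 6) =9379 / 456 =20.57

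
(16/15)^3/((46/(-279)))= -63488/8625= -7.36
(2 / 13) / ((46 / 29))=29 / 299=0.10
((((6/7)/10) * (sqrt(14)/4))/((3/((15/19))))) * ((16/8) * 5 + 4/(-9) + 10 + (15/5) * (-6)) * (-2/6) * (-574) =6.28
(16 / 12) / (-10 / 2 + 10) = 4 / 15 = 0.27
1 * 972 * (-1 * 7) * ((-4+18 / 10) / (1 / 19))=1422036 / 5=284407.20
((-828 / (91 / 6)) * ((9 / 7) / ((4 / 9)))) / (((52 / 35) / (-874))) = 109907685 / 1183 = 92905.90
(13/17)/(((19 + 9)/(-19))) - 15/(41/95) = -688427/19516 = -35.28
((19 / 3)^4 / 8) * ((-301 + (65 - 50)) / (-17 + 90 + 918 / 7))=-130451321 / 462996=-281.75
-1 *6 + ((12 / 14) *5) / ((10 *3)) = -41 / 7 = -5.86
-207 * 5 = -1035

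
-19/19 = -1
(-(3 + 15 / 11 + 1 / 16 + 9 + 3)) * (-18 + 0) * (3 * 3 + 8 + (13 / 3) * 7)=615783 / 44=13995.07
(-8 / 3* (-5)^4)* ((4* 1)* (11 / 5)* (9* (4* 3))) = -1584000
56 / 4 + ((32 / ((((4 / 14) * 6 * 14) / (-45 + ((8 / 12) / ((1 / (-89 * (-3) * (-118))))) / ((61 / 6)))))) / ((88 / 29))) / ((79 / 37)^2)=-1586830115 / 8375422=-189.46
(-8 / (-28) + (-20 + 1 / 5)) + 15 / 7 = -608 / 35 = -17.37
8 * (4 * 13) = 416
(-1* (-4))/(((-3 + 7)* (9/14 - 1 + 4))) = 14/51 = 0.27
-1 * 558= -558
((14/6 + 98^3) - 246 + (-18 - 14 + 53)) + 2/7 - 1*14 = 19760068/21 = 940955.62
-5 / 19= -0.26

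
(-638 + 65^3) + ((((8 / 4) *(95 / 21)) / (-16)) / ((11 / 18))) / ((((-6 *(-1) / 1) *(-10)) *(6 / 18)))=337552041 / 1232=273987.05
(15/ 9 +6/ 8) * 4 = 29/ 3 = 9.67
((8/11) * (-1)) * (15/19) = -120/209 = -0.57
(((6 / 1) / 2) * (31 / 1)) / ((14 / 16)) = 744 / 7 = 106.29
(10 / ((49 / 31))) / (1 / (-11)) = -3410 / 49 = -69.59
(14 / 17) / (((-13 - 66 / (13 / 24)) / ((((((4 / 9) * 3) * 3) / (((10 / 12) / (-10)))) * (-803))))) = -7015008 / 29801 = -235.40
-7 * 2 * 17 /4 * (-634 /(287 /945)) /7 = 727515 /41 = 17744.27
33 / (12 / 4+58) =33 / 61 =0.54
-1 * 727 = -727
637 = 637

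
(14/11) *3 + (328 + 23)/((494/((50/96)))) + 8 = 81515/6688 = 12.19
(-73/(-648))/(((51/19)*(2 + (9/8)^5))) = 5681152/514660635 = 0.01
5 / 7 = 0.71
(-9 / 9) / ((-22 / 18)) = 9 / 11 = 0.82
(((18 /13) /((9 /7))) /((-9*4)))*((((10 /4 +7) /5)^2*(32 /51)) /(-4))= 2527 /149175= 0.02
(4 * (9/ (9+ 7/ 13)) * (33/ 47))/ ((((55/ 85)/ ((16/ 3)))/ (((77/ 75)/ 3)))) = 272272/ 36425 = 7.47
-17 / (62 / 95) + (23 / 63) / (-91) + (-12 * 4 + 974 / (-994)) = -1893564545 / 25236666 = -75.03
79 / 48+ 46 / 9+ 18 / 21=7675 / 1008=7.61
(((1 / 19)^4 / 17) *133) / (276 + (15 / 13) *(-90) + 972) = 91 / 1734353022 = 0.00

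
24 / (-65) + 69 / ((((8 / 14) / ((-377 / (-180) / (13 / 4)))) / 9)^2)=36962553 / 5200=7108.18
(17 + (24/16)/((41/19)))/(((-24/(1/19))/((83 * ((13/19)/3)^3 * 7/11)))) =-1852139107/76172103216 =-0.02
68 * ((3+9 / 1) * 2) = 1632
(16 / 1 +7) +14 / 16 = 191 / 8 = 23.88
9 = 9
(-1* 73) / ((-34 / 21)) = 1533 / 34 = 45.09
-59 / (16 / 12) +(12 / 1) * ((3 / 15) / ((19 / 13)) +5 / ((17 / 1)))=-252447 / 6460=-39.08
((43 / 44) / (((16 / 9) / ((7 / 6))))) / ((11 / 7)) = 6321 / 15488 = 0.41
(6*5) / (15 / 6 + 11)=20 / 9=2.22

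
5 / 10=1 / 2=0.50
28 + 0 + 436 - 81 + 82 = 465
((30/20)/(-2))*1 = -3/4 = -0.75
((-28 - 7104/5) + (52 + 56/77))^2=5895782656/3025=1949019.06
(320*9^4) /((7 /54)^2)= 6122200320 /49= 124942863.67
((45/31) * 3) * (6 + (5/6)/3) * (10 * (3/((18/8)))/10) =1130/31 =36.45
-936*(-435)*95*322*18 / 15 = 14946029280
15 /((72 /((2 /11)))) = 5 /132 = 0.04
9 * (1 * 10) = 90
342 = 342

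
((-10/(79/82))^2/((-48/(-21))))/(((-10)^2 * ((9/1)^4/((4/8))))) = 11767/327577608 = 0.00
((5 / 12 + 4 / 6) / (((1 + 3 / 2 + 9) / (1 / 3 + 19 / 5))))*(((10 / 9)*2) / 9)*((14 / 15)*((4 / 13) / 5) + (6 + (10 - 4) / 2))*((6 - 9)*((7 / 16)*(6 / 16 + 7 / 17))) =-205046989 / 228031200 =-0.90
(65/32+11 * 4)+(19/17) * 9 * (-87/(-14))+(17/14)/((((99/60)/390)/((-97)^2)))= 16160472587/5984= 2700613.73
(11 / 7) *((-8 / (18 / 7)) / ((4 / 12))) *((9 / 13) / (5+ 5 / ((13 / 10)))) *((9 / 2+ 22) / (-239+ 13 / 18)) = 62964 / 493235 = 0.13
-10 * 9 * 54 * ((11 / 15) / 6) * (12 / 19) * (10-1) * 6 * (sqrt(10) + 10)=-3849120 / 19-384912 * sqrt(10) / 19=-266648.35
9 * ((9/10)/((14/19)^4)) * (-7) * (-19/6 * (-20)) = -66854673/5488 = -12181.97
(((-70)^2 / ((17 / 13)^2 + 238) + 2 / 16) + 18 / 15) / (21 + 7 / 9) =317439747 / 317606240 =1.00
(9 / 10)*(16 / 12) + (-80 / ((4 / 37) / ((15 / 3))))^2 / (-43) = -318370.89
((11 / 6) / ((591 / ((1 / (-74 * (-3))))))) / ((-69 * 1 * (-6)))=11 / 325905768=0.00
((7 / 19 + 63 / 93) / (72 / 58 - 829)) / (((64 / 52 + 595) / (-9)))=2090088 / 109590962695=0.00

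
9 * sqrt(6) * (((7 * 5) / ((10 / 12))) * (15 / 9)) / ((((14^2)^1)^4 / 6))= 135 * sqrt(6) / 52706752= 0.00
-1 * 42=-42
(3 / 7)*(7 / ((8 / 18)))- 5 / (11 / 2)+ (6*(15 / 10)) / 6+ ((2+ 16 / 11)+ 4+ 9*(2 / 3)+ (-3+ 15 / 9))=2569 / 132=19.46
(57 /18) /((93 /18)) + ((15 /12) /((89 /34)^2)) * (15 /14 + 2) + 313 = 1080037653 /3437714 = 314.17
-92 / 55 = -1.67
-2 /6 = -1 /3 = -0.33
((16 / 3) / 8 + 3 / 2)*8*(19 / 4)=247 / 3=82.33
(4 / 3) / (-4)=-1 / 3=-0.33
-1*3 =-3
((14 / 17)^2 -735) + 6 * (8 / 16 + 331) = 1254.68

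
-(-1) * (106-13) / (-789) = -0.12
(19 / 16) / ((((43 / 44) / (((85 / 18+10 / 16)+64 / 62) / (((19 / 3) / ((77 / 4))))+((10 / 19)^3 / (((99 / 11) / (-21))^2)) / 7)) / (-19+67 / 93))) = -5583578999075 / 12888808992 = -433.21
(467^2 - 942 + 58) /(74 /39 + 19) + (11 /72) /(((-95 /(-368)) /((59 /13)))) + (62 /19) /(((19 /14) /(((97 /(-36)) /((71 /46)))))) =8466451459411 /814681335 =10392.35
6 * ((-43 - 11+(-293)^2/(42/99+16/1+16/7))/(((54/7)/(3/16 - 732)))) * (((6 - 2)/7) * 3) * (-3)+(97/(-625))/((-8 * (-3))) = 107563983828377/8103750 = 13273359.10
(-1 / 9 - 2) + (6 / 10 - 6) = -7.51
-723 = -723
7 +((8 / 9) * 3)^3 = 701 / 27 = 25.96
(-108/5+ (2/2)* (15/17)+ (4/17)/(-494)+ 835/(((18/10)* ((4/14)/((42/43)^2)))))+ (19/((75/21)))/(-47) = 13940684854612/9122642425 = 1528.14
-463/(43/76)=-35188/43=-818.33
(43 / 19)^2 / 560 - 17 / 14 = -243631 / 202160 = -1.21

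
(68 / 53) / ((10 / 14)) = 476 / 265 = 1.80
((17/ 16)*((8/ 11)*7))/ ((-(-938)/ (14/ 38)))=119/ 56012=0.00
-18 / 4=-9 / 2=-4.50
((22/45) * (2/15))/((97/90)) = 88/1455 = 0.06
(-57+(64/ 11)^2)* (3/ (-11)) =8403/ 1331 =6.31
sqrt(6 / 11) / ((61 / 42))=42 * sqrt(66) / 671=0.51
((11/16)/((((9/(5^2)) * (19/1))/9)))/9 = 275/2736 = 0.10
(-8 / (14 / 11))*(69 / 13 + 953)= -548152 / 91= -6023.65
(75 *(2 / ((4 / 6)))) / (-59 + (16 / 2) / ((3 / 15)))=-11.84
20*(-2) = -40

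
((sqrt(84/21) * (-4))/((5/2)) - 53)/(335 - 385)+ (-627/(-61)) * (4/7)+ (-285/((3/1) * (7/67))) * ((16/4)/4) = -902.29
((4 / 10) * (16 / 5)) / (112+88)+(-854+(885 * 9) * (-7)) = -35380621 / 625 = -56608.99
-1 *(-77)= 77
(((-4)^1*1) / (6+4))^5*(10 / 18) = -32 / 5625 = -0.01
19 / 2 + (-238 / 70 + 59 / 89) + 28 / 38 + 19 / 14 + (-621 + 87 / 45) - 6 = -109411124 / 177555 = -616.21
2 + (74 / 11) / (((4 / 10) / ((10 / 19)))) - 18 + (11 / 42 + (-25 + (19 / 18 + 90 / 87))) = -11377540 / 381843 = -29.80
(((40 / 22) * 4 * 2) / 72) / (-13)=-20 / 1287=-0.02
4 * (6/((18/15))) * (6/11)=120/11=10.91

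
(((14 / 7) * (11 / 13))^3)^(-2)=4826809 / 113379904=0.04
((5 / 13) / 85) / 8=1 / 1768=0.00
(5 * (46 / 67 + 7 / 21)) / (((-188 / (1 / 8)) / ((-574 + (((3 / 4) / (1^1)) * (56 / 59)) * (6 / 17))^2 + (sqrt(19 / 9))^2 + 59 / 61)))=-93178486476271375 / 83481089530032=-1116.16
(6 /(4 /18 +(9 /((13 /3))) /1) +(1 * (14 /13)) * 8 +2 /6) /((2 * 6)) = 0.96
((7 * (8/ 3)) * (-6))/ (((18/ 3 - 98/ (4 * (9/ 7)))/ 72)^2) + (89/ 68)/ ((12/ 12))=-12787040431/ 3755300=-3405.06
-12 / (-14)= 6 / 7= 0.86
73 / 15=4.87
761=761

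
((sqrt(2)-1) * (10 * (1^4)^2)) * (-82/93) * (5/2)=2050/93-2050 * sqrt(2)/93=-9.13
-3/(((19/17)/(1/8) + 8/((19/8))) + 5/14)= -4522/19093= -0.24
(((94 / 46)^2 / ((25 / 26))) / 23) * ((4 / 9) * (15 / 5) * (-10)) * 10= -918944 / 36501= -25.18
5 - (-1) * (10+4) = 19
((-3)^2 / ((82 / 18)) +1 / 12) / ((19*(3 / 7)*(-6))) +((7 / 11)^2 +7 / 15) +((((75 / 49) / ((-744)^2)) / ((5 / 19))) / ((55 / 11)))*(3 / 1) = 31810240416967 / 38349176120640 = 0.83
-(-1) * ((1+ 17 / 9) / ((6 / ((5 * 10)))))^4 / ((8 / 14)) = 312385937500 / 531441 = 587809.25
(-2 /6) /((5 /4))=-4 /15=-0.27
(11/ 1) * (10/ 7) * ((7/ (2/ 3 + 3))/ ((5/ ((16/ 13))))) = 96/ 13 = 7.38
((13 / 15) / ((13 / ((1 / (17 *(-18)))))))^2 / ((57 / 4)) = 1 / 300220425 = 0.00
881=881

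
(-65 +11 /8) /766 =-509 /6128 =-0.08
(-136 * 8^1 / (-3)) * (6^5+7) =8467904 / 3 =2822634.67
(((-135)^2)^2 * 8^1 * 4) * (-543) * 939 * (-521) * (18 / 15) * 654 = 2215884868362327312000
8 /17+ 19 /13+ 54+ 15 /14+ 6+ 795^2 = 1955680283 /3094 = 632088.00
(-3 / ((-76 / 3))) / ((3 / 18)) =0.71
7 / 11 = 0.64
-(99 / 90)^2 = -1.21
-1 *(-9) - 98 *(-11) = 1087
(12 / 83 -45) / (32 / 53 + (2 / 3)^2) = -1775871 / 41500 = -42.79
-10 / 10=-1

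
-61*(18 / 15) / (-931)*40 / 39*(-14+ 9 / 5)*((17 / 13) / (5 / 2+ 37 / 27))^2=-50172416064 / 446727115835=-0.11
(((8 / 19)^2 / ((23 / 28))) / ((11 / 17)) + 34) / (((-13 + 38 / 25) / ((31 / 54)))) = -405039025 / 235913139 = -1.72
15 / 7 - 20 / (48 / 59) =-1885 / 84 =-22.44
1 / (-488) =-1 / 488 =-0.00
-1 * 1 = -1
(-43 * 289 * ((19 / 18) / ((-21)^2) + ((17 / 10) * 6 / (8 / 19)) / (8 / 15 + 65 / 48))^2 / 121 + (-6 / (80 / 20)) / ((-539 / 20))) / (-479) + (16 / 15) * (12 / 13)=36.32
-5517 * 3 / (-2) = 16551 / 2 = 8275.50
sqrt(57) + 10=17.55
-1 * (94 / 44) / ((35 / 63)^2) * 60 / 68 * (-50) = 57105 / 187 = 305.37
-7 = -7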